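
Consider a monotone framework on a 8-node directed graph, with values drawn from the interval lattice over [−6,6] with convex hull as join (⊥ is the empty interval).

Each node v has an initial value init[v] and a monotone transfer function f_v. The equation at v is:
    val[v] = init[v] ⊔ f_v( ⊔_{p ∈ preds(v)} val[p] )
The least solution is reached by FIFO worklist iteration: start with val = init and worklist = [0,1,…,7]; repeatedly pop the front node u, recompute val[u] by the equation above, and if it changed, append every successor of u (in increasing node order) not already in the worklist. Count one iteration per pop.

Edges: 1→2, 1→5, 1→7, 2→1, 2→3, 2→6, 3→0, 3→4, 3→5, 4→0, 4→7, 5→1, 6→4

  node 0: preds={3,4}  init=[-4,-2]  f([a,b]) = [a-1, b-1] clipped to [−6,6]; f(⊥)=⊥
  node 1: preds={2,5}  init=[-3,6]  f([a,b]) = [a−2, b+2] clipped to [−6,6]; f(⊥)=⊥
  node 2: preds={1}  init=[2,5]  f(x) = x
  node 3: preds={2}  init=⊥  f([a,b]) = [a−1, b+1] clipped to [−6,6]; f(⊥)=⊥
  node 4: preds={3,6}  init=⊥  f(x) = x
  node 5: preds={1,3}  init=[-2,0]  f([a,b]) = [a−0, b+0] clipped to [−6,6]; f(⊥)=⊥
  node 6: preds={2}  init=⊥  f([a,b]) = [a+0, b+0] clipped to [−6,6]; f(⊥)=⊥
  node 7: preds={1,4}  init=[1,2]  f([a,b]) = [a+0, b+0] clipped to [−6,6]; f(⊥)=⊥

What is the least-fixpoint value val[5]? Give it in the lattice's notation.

[-6,6]

Iteration log — 22 steps:
  step 1. node 0  ⊔preds=⊥  new=[-4,-2]  stable
  step 2. node 1  ⊔preds=[-2,5]  new=[-4,6]  old=[-3,6]  +wl: 
  step 3. node 2  ⊔preds=[-4,6]  new=[-4,6]  old=[2,5]  +wl: 1
  step 4. node 3  ⊔preds=[-4,6]  new=[-5,6]  old=⊥  +wl: 0
  step 5. node 4  ⊔preds=[-5,6]  new=[-5,6]  old=⊥  +wl: 
  step 6. node 5  ⊔preds=[-5,6]  new=[-5,6]  old=[-2,0]  +wl: 
  step 7. node 6  ⊔preds=[-4,6]  new=[-4,6]  old=⊥  +wl: 4
  step 8. node 7  ⊔preds=[-5,6]  new=[-5,6]  old=[1,2]  +wl: 
  step 9. node 1  ⊔preds=[-5,6]  new=[-6,6]  old=[-4,6]  +wl: 2,5,7
  step 10. node 0  ⊔preds=[-5,6]  new=[-6,5]  old=[-4,-2]  +wl: 
  step 11. node 4  ⊔preds=[-5,6]  new=[-5,6]  stable
  step 12. node 2  ⊔preds=[-6,6]  new=[-6,6]  old=[-4,6]  +wl: 1,3,6
  step 13. node 5  ⊔preds=[-6,6]  new=[-6,6]  old=[-5,6]  +wl: 
  step 14. node 7  ⊔preds=[-6,6]  new=[-6,6]  old=[-5,6]  +wl: 
  step 15. node 1  ⊔preds=[-6,6]  new=[-6,6]  stable
  step 16. node 3  ⊔preds=[-6,6]  new=[-6,6]  old=[-5,6]  +wl: 0,4,5
  step 17. node 6  ⊔preds=[-6,6]  new=[-6,6]  old=[-4,6]  +wl: 
  step 18. node 0  ⊔preds=[-6,6]  new=[-6,5]  stable
  step 19. node 4  ⊔preds=[-6,6]  new=[-6,6]  old=[-5,6]  +wl: 0,7
  step 20. node 5  ⊔preds=[-6,6]  new=[-6,6]  stable
  step 21. node 0  ⊔preds=[-6,6]  new=[-6,5]  stable
  step 22. node 7  ⊔preds=[-6,6]  new=[-6,6]  stable

Least fixpoint reached:
  node 0: [-6,5]
  node 1: [-6,6]
  node 2: [-6,6]
  node 3: [-6,6]
  node 4: [-6,6]
  node 5: [-6,6]
  node 6: [-6,6]
  node 7: [-6,6]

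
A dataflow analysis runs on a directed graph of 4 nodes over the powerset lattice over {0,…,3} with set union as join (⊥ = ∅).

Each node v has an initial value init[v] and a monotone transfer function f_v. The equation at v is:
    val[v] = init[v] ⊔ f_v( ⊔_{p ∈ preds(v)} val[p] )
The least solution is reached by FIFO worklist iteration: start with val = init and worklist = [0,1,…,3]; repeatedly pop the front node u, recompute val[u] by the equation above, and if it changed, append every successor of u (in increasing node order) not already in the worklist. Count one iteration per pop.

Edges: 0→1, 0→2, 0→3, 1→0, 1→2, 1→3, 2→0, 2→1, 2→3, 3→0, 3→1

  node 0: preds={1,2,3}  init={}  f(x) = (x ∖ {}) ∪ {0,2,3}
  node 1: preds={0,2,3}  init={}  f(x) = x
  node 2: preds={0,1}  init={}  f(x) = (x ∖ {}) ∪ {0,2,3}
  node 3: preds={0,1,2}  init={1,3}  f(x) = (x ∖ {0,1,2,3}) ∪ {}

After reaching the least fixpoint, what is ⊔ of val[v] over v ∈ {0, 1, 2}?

Iteration log — 6 steps:
  step 1. node 0  ⊔preds={1,3}  new={0,1,2,3}  old={}  +wl: 
  step 2. node 1  ⊔preds={0,1,2,3}  new={0,1,2,3}  old={}  +wl: 0
  step 3. node 2  ⊔preds={0,1,2,3}  new={0,1,2,3}  old={}  +wl: 1
  step 4. node 3  ⊔preds={0,1,2,3}  new={1,3}  stable
  step 5. node 0  ⊔preds={0,1,2,3}  new={0,1,2,3}  stable
  step 6. node 1  ⊔preds={0,1,2,3}  new={0,1,2,3}  stable

Least fixpoint reached:
  node 0: {0,1,2,3}
  node 1: {0,1,2,3}
  node 2: {0,1,2,3}
  node 3: {1,3}

{0,1,2,3}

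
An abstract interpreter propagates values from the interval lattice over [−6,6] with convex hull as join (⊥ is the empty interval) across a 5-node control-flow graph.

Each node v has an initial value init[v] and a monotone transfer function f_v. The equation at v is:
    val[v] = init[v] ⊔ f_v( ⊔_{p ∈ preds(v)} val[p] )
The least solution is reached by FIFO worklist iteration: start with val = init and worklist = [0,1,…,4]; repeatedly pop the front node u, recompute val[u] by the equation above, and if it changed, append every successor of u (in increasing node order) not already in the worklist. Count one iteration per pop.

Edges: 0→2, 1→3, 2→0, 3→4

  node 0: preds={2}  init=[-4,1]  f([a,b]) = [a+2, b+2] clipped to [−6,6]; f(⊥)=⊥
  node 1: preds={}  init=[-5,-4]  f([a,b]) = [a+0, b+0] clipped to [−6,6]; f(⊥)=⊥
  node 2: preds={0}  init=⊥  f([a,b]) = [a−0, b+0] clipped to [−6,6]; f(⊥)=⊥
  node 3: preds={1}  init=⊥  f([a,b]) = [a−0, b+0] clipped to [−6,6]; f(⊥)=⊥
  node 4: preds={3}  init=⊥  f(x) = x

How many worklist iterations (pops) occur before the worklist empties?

12

Trace (12 dequeues):
  [1] u=0 | in ⊥ | out [-4,1] | ==
  [2] u=1 | in ⊥ | out [-5,-4] | ==
  [3] u=2 | in [-4,1] | out [-4,1] | prev ⊥ | push {0}
  [4] u=3 | in [-5,-4] | out [-5,-4] | prev ⊥ | push {}
  [5] u=4 | in [-5,-4] | out [-5,-4] | prev ⊥ | push {}
  [6] u=0 | in [-4,1] | out [-4,3] | prev [-4,1] | push {2}
  [7] u=2 | in [-4,3] | out [-4,3] | prev [-4,1] | push {0}
  [8] u=0 | in [-4,3] | out [-4,5] | prev [-4,3] | push {2}
  [9] u=2 | in [-4,5] | out [-4,5] | prev [-4,3] | push {0}
  [10] u=0 | in [-4,5] | out [-4,6] | prev [-4,5] | push {2}
  [11] u=2 | in [-4,6] | out [-4,6] | prev [-4,5] | push {0}
  [12] u=0 | in [-4,6] | out [-4,6] | ==

Converged values:
  [0] [-4,6]
  [1] [-5,-4]
  [2] [-4,6]
  [3] [-5,-4]
  [4] [-5,-4]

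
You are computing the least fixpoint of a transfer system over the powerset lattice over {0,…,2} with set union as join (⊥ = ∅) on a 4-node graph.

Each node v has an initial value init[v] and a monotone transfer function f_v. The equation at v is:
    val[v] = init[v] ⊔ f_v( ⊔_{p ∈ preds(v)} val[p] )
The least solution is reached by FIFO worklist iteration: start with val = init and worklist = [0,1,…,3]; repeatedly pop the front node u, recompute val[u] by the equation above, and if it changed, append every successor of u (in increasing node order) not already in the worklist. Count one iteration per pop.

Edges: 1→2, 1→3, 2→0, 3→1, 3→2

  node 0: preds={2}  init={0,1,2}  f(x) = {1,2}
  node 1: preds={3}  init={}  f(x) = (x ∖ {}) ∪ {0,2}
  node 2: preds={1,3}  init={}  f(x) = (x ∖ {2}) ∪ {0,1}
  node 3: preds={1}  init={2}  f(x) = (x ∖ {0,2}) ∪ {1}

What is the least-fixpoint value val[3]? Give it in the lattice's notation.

Worklist (8 pops):
  #1 pop 0: in={} → {0,1,2} (no change)
  #2 pop 1: in={2} → {0,2} (was {}); enqueue []
  #3 pop 2: in={0,2} → {0,1} (was {}); enqueue [0]
  #4 pop 3: in={0,2} → {1,2} (was {2}); enqueue [1,2]
  #5 pop 0: in={0,1} → {0,1,2} (no change)
  #6 pop 1: in={1,2} → {0,1,2} (was {0,2}); enqueue [3]
  #7 pop 2: in={0,1,2} → {0,1} (no change)
  #8 pop 3: in={0,1,2} → {1,2} (no change)

Fixpoint:
  val[0] = {0,1,2}
  val[1] = {0,1,2}
  val[2] = {0,1}
  val[3] = {1,2}

{1,2}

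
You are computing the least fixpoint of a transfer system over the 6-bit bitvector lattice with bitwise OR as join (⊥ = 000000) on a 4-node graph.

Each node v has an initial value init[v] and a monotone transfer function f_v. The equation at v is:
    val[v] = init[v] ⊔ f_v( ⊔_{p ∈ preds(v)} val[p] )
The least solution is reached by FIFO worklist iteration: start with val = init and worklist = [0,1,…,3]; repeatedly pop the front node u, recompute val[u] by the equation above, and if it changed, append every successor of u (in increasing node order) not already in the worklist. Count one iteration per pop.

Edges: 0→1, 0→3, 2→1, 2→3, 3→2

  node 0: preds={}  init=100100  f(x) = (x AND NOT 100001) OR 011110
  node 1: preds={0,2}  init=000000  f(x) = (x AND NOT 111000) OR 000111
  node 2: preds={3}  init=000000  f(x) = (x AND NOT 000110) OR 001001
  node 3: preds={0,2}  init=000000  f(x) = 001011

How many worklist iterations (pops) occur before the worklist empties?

Trace (6 dequeues):
  [1] u=0 | in 000000 | out 111110 | prev 100100 | push {}
  [2] u=1 | in 111110 | out 000111 | prev 000000 | push {}
  [3] u=2 | in 000000 | out 001001 | prev 000000 | push {1}
  [4] u=3 | in 111111 | out 001011 | prev 000000 | push {2}
  [5] u=1 | in 111111 | out 000111 | ==
  [6] u=2 | in 001011 | out 001001 | ==

Converged values:
  [0] 111110
  [1] 000111
  [2] 001001
  [3] 001011

6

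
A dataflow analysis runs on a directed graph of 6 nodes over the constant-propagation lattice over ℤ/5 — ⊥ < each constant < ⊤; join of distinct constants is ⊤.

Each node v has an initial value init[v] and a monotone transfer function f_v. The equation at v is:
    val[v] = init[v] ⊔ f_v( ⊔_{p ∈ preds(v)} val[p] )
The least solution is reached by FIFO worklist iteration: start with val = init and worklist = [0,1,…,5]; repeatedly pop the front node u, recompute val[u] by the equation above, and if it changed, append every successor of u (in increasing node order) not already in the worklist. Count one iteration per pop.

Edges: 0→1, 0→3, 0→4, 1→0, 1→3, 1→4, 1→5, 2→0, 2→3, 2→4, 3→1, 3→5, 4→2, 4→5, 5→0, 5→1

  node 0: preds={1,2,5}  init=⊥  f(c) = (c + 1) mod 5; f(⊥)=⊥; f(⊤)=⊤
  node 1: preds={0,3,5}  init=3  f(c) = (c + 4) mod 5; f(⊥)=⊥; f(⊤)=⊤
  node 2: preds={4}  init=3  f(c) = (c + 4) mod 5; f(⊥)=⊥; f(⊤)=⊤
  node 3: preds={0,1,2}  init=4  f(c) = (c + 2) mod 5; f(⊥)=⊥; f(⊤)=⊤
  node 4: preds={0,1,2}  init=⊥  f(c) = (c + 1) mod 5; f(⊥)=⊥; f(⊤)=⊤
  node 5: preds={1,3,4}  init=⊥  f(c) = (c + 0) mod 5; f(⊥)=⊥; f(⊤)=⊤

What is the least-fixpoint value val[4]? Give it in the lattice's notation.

Iteration log — 13 steps:
  step 1. node 0  ⊔preds=3  new=4  old=⊥  +wl: 
  step 2. node 1  ⊔preds=4  new=3  stable
  step 3. node 2  ⊔preds=⊥  new=3  stable
  step 4. node 3  ⊔preds=⊤  new=⊤  old=4  +wl: 1
  step 5. node 4  ⊔preds=⊤  new=⊤  old=⊥  +wl: 2
  step 6. node 5  ⊔preds=⊤  new=⊤  old=⊥  +wl: 0
  step 7. node 1  ⊔preds=⊤  new=⊤  old=3  +wl: 3,4,5
  step 8. node 2  ⊔preds=⊤  new=⊤  old=3  +wl: 
  step 9. node 0  ⊔preds=⊤  new=⊤  old=4  +wl: 1
  step 10. node 3  ⊔preds=⊤  new=⊤  stable
  step 11. node 4  ⊔preds=⊤  new=⊤  stable
  step 12. node 5  ⊔preds=⊤  new=⊤  stable
  step 13. node 1  ⊔preds=⊤  new=⊤  stable

Least fixpoint reached:
  node 0: ⊤
  node 1: ⊤
  node 2: ⊤
  node 3: ⊤
  node 4: ⊤
  node 5: ⊤

⊤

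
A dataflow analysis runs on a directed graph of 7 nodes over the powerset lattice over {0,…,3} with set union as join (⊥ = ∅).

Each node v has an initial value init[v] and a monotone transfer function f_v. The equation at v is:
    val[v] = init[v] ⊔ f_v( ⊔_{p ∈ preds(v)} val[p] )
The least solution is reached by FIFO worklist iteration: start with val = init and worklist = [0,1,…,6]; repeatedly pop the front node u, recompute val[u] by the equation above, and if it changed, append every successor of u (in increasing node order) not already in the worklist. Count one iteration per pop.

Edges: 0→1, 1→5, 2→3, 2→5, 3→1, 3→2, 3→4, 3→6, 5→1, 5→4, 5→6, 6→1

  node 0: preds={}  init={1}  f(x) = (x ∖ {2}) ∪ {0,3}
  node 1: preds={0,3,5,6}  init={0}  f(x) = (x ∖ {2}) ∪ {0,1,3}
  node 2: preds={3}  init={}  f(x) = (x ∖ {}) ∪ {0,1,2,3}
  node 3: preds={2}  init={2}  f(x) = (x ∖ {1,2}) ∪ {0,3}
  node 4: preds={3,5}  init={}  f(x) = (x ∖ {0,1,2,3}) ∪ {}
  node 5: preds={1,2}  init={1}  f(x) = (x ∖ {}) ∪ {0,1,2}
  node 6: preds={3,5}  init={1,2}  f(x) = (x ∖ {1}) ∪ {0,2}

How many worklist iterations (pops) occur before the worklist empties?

Worklist (10 pops):
  #1 pop 0: in={} → {0,1,3} (was {1}); enqueue []
  #2 pop 1: in={0,1,2,3} → {0,1,3} (was {0}); enqueue []
  #3 pop 2: in={2} → {0,1,2,3} (was {}); enqueue []
  #4 pop 3: in={0,1,2,3} → {0,2,3} (was {2}); enqueue [1,2]
  #5 pop 4: in={0,1,2,3} → {} (no change)
  #6 pop 5: in={0,1,2,3} → {0,1,2,3} (was {1}); enqueue [4]
  #7 pop 6: in={0,1,2,3} → {0,1,2,3} (was {1,2}); enqueue []
  #8 pop 1: in={0,1,2,3} → {0,1,3} (no change)
  #9 pop 2: in={0,2,3} → {0,1,2,3} (no change)
  #10 pop 4: in={0,1,2,3} → {} (no change)

Fixpoint:
  val[0] = {0,1,3}
  val[1] = {0,1,3}
  val[2] = {0,1,2,3}
  val[3] = {0,2,3}
  val[4] = {}
  val[5] = {0,1,2,3}
  val[6] = {0,1,2,3}

10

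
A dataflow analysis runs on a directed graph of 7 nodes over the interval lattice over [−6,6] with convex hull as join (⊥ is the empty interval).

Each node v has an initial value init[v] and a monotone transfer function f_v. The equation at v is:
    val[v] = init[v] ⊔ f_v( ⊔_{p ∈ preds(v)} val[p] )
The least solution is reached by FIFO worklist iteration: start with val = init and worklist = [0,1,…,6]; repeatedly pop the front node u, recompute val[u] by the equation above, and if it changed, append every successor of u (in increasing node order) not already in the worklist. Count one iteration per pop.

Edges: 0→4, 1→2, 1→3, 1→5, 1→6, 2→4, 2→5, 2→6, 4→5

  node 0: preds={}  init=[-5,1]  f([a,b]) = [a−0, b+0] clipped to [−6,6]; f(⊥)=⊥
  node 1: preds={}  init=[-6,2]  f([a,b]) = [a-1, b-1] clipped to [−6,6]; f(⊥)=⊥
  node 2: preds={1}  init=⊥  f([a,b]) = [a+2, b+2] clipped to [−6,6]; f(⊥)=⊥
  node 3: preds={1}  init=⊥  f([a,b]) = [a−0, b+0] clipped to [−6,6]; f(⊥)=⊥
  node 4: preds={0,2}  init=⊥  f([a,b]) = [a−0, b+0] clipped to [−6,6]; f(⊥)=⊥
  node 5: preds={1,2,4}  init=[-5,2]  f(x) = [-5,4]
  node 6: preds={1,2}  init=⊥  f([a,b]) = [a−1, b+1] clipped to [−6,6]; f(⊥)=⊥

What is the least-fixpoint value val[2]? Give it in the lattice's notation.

Trace (7 dequeues):
  [1] u=0 | in ⊥ | out [-5,1] | ==
  [2] u=1 | in ⊥ | out [-6,2] | ==
  [3] u=2 | in [-6,2] | out [-4,4] | prev ⊥ | push {}
  [4] u=3 | in [-6,2] | out [-6,2] | prev ⊥ | push {}
  [5] u=4 | in [-5,4] | out [-5,4] | prev ⊥ | push {}
  [6] u=5 | in [-6,4] | out [-5,4] | prev [-5,2] | push {}
  [7] u=6 | in [-6,4] | out [-6,5] | prev ⊥ | push {}

Converged values:
  [0] [-5,1]
  [1] [-6,2]
  [2] [-4,4]
  [3] [-6,2]
  [4] [-5,4]
  [5] [-5,4]
  [6] [-6,5]

[-4,4]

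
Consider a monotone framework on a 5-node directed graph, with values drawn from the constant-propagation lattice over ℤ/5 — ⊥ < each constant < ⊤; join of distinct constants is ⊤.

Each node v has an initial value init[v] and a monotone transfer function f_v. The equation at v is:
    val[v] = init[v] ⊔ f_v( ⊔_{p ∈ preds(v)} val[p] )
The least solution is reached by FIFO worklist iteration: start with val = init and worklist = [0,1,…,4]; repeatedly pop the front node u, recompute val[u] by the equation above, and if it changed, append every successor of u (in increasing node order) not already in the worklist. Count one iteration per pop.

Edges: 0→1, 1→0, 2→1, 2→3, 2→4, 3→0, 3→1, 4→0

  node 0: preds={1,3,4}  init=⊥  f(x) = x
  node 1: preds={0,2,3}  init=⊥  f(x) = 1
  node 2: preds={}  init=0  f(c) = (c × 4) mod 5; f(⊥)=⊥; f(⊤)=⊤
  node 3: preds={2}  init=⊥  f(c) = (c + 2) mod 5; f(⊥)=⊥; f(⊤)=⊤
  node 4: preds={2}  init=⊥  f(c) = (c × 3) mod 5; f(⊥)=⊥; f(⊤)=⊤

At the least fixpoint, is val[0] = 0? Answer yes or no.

no

Worklist (7 pops):
  #1 pop 0: in=⊥ → ⊥ (no change)
  #2 pop 1: in=0 → 1 (was ⊥); enqueue [0]
  #3 pop 2: in=⊥ → 0 (no change)
  #4 pop 3: in=0 → 2 (was ⊥); enqueue [1]
  #5 pop 4: in=0 → 0 (was ⊥); enqueue []
  #6 pop 0: in=⊤ → ⊤ (was ⊥); enqueue []
  #7 pop 1: in=⊤ → 1 (no change)

Fixpoint:
  val[0] = ⊤
  val[1] = 1
  val[2] = 0
  val[3] = 2
  val[4] = 0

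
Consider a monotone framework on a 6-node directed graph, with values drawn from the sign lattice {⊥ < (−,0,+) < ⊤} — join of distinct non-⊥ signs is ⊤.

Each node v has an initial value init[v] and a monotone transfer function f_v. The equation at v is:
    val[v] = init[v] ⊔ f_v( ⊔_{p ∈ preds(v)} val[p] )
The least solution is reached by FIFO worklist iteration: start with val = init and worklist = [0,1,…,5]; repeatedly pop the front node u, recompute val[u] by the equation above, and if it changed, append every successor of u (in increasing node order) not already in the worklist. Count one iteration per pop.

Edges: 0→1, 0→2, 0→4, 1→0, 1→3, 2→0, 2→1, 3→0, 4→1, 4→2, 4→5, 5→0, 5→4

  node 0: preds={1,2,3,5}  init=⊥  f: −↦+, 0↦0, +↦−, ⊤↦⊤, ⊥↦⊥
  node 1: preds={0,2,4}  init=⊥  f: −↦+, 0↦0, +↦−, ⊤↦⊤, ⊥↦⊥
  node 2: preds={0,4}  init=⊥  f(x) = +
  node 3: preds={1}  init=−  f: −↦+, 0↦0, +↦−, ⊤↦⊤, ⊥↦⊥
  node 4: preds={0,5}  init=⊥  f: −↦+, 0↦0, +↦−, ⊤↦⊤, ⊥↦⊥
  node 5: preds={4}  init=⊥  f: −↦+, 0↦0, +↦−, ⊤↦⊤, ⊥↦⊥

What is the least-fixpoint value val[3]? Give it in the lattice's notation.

Worklist (17 pops):
  #1 pop 0: in=− → + (was ⊥); enqueue []
  #2 pop 1: in=+ → − (was ⊥); enqueue [0]
  #3 pop 2: in=+ → + (was ⊥); enqueue [1]
  #4 pop 3: in=− → ⊤ (was −); enqueue []
  #5 pop 4: in=+ → − (was ⊥); enqueue [2]
  #6 pop 5: in=− → + (was ⊥); enqueue [4]
  #7 pop 0: in=⊤ → ⊤ (was +); enqueue []
  #8 pop 1: in=⊤ → ⊤ (was −); enqueue [0,3]
  #9 pop 2: in=⊤ → + (no change)
  #10 pop 4: in=⊤ → ⊤ (was −); enqueue [1,2,5]
  #11 pop 0: in=⊤ → ⊤ (no change)
  #12 pop 3: in=⊤ → ⊤ (no change)
  #13 pop 1: in=⊤ → ⊤ (no change)
  #14 pop 2: in=⊤ → + (no change)
  #15 pop 5: in=⊤ → ⊤ (was +); enqueue [0,4]
  #16 pop 0: in=⊤ → ⊤ (no change)
  #17 pop 4: in=⊤ → ⊤ (no change)

Fixpoint:
  val[0] = ⊤
  val[1] = ⊤
  val[2] = +
  val[3] = ⊤
  val[4] = ⊤
  val[5] = ⊤

⊤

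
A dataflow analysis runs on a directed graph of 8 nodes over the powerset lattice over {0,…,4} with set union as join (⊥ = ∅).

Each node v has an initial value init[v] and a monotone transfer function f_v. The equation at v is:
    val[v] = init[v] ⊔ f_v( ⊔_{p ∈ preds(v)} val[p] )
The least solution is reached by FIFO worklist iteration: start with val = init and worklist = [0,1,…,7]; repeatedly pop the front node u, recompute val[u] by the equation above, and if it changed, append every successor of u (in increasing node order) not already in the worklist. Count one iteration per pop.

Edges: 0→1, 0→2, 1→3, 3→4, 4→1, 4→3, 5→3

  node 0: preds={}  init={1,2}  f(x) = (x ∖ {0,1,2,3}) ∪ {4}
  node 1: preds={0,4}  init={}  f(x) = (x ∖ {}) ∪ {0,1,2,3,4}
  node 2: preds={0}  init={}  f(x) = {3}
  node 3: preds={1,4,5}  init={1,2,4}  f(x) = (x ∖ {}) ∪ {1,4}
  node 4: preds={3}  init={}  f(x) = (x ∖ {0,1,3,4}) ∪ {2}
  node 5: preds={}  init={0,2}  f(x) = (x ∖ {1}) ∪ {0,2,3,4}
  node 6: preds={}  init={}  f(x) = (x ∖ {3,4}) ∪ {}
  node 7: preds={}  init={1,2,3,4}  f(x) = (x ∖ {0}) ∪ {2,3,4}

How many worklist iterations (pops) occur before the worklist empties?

Iteration log — 10 steps:
  step 1. node 0  ⊔preds={}  new={1,2,4}  old={1,2}  +wl: 
  step 2. node 1  ⊔preds={1,2,4}  new={0,1,2,3,4}  old={}  +wl: 
  step 3. node 2  ⊔preds={1,2,4}  new={3}  old={}  +wl: 
  step 4. node 3  ⊔preds={0,1,2,3,4}  new={0,1,2,3,4}  old={1,2,4}  +wl: 
  step 5. node 4  ⊔preds={0,1,2,3,4}  new={2}  old={}  +wl: 1,3
  step 6. node 5  ⊔preds={}  new={0,2,3,4}  old={0,2}  +wl: 
  step 7. node 6  ⊔preds={}  new={}  stable
  step 8. node 7  ⊔preds={}  new={1,2,3,4}  stable
  step 9. node 1  ⊔preds={1,2,4}  new={0,1,2,3,4}  stable
  step 10. node 3  ⊔preds={0,1,2,3,4}  new={0,1,2,3,4}  stable

Least fixpoint reached:
  node 0: {1,2,4}
  node 1: {0,1,2,3,4}
  node 2: {3}
  node 3: {0,1,2,3,4}
  node 4: {2}
  node 5: {0,2,3,4}
  node 6: {}
  node 7: {1,2,3,4}

10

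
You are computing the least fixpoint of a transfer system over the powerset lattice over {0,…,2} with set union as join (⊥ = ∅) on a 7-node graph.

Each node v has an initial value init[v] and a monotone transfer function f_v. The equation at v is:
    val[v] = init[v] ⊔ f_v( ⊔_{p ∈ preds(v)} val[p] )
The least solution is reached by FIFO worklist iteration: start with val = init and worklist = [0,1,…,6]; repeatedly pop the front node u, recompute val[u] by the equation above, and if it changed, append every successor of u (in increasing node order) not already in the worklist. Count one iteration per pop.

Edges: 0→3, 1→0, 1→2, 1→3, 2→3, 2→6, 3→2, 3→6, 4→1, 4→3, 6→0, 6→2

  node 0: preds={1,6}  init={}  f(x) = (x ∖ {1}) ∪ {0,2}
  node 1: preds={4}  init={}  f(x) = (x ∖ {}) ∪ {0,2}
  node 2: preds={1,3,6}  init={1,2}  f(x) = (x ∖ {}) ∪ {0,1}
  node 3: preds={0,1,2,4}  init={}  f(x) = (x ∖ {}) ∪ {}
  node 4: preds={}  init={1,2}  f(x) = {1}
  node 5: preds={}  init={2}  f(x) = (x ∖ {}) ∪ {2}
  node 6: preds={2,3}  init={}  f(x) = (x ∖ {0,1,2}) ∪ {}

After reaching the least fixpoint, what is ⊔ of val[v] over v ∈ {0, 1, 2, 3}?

Iteration log — 9 steps:
  step 1. node 0  ⊔preds={}  new={0,2}  old={}  +wl: 
  step 2. node 1  ⊔preds={1,2}  new={0,1,2}  old={}  +wl: 0
  step 3. node 2  ⊔preds={0,1,2}  new={0,1,2}  old={1,2}  +wl: 
  step 4. node 3  ⊔preds={0,1,2}  new={0,1,2}  old={}  +wl: 2
  step 5. node 4  ⊔preds={}  new={1,2}  stable
  step 6. node 5  ⊔preds={}  new={2}  stable
  step 7. node 6  ⊔preds={0,1,2}  new={}  stable
  step 8. node 0  ⊔preds={0,1,2}  new={0,2}  stable
  step 9. node 2  ⊔preds={0,1,2}  new={0,1,2}  stable

Least fixpoint reached:
  node 0: {0,2}
  node 1: {0,1,2}
  node 2: {0,1,2}
  node 3: {0,1,2}
  node 4: {1,2}
  node 5: {2}
  node 6: {}

{0,1,2}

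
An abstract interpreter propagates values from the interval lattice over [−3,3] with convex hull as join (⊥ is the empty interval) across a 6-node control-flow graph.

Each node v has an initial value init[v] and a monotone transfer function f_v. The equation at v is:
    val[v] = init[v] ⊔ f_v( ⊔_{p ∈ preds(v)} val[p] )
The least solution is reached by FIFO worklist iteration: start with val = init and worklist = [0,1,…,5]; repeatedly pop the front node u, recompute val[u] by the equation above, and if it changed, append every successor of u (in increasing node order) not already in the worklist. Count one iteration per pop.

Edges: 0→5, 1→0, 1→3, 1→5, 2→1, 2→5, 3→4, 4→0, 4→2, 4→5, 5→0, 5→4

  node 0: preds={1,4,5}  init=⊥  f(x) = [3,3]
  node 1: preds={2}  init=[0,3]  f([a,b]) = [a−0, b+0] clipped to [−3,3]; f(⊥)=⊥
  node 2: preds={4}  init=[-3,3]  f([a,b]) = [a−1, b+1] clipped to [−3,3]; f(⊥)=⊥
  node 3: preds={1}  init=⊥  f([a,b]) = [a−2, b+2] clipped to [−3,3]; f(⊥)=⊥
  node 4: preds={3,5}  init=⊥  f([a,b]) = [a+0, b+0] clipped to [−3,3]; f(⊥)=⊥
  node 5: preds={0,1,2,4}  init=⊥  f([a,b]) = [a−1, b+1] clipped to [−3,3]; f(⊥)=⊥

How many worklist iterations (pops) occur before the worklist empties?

Trace (9 dequeues):
  [1] u=0 | in [0,3] | out [3,3] | prev ⊥ | push {}
  [2] u=1 | in [-3,3] | out [-3,3] | prev [0,3] | push {0}
  [3] u=2 | in ⊥ | out [-3,3] | ==
  [4] u=3 | in [-3,3] | out [-3,3] | prev ⊥ | push {}
  [5] u=4 | in [-3,3] | out [-3,3] | prev ⊥ | push {2}
  [6] u=5 | in [-3,3] | out [-3,3] | prev ⊥ | push {4}
  [7] u=0 | in [-3,3] | out [3,3] | ==
  [8] u=2 | in [-3,3] | out [-3,3] | ==
  [9] u=4 | in [-3,3] | out [-3,3] | ==

Converged values:
  [0] [3,3]
  [1] [-3,3]
  [2] [-3,3]
  [3] [-3,3]
  [4] [-3,3]
  [5] [-3,3]

9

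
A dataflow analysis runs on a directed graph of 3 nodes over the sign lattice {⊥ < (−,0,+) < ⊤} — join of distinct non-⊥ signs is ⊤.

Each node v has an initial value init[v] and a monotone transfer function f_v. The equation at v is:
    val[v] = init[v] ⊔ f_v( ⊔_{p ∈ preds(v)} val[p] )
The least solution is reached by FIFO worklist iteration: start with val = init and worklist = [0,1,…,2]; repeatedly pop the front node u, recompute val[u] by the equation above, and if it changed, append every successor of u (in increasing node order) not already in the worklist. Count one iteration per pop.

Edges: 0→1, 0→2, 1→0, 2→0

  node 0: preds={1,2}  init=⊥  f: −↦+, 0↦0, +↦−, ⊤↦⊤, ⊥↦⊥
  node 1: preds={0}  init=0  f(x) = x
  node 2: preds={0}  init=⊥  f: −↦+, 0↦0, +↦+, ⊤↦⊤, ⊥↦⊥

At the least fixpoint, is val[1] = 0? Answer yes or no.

yes

Trace (4 dequeues):
  [1] u=0 | in 0 | out 0 | prev ⊥ | push {}
  [2] u=1 | in 0 | out 0 | ==
  [3] u=2 | in 0 | out 0 | prev ⊥ | push {0}
  [4] u=0 | in 0 | out 0 | ==

Converged values:
  [0] 0
  [1] 0
  [2] 0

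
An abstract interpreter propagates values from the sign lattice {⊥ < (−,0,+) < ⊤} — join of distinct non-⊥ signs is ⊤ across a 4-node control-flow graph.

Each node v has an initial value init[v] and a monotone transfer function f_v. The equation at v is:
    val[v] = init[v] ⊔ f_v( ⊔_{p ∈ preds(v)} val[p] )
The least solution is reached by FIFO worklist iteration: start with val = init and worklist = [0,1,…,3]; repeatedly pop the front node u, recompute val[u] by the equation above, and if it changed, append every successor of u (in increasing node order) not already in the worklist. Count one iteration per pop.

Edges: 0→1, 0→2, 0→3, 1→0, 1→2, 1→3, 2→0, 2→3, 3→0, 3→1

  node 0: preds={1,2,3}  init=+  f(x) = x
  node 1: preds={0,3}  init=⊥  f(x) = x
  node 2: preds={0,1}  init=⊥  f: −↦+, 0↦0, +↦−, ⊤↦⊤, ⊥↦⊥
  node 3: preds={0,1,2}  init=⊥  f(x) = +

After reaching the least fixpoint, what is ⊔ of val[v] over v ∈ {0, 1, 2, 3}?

Iteration log — 9 steps:
  step 1. node 0  ⊔preds=⊥  new=+  stable
  step 2. node 1  ⊔preds=+  new=+  old=⊥  +wl: 0
  step 3. node 2  ⊔preds=+  new=−  old=⊥  +wl: 
  step 4. node 3  ⊔preds=⊤  new=+  old=⊥  +wl: 1
  step 5. node 0  ⊔preds=⊤  new=⊤  old=+  +wl: 2,3
  step 6. node 1  ⊔preds=⊤  new=⊤  old=+  +wl: 0
  step 7. node 2  ⊔preds=⊤  new=⊤  old=−  +wl: 
  step 8. node 3  ⊔preds=⊤  new=+  stable
  step 9. node 0  ⊔preds=⊤  new=⊤  stable

Least fixpoint reached:
  node 0: ⊤
  node 1: ⊤
  node 2: ⊤
  node 3: +

⊤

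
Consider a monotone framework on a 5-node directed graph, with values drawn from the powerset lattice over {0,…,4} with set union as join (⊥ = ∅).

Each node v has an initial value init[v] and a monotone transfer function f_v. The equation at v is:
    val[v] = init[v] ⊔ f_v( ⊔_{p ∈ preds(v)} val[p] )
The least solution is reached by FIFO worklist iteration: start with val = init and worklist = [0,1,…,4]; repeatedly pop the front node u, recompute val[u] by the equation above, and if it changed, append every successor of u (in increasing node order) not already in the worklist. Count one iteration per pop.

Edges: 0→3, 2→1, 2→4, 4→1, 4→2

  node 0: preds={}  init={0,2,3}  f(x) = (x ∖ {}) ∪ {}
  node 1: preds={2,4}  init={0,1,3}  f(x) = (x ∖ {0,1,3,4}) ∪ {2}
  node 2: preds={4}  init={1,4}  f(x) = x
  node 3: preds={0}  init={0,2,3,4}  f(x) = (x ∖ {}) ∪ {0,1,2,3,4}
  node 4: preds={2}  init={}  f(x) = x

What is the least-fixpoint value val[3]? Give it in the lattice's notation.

{0,1,2,3,4}

Iteration log — 7 steps:
  step 1. node 0  ⊔preds={}  new={0,2,3}  stable
  step 2. node 1  ⊔preds={1,4}  new={0,1,2,3}  old={0,1,3}  +wl: 
  step 3. node 2  ⊔preds={}  new={1,4}  stable
  step 4. node 3  ⊔preds={0,2,3}  new={0,1,2,3,4}  old={0,2,3,4}  +wl: 
  step 5. node 4  ⊔preds={1,4}  new={1,4}  old={}  +wl: 1,2
  step 6. node 1  ⊔preds={1,4}  new={0,1,2,3}  stable
  step 7. node 2  ⊔preds={1,4}  new={1,4}  stable

Least fixpoint reached:
  node 0: {0,2,3}
  node 1: {0,1,2,3}
  node 2: {1,4}
  node 3: {0,1,2,3,4}
  node 4: {1,4}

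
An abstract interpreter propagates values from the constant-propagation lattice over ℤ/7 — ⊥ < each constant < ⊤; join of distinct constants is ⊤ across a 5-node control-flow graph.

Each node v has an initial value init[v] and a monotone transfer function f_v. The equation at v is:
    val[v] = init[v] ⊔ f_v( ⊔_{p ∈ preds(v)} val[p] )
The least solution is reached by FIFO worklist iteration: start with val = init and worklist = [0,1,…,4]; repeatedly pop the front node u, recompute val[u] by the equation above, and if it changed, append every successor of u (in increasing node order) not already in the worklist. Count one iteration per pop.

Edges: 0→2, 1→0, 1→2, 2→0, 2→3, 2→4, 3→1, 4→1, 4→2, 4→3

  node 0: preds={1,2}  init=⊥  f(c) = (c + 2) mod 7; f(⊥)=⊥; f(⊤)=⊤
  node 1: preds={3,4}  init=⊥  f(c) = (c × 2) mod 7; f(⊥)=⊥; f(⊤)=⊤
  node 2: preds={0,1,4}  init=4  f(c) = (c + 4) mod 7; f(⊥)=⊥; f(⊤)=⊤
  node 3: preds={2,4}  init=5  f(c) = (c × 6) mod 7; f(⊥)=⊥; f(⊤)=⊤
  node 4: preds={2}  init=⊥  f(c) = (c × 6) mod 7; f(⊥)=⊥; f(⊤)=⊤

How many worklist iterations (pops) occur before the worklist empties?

10

Iteration log — 10 steps:
  step 1. node 0  ⊔preds=4  new=6  old=⊥  +wl: 
  step 2. node 1  ⊔preds=5  new=3  old=⊥  +wl: 0
  step 3. node 2  ⊔preds=⊤  new=⊤  old=4  +wl: 
  step 4. node 3  ⊔preds=⊤  new=⊤  old=5  +wl: 1
  step 5. node 4  ⊔preds=⊤  new=⊤  old=⊥  +wl: 2,3
  step 6. node 0  ⊔preds=⊤  new=⊤  old=6  +wl: 
  step 7. node 1  ⊔preds=⊤  new=⊤  old=3  +wl: 0
  step 8. node 2  ⊔preds=⊤  new=⊤  stable
  step 9. node 3  ⊔preds=⊤  new=⊤  stable
  step 10. node 0  ⊔preds=⊤  new=⊤  stable

Least fixpoint reached:
  node 0: ⊤
  node 1: ⊤
  node 2: ⊤
  node 3: ⊤
  node 4: ⊤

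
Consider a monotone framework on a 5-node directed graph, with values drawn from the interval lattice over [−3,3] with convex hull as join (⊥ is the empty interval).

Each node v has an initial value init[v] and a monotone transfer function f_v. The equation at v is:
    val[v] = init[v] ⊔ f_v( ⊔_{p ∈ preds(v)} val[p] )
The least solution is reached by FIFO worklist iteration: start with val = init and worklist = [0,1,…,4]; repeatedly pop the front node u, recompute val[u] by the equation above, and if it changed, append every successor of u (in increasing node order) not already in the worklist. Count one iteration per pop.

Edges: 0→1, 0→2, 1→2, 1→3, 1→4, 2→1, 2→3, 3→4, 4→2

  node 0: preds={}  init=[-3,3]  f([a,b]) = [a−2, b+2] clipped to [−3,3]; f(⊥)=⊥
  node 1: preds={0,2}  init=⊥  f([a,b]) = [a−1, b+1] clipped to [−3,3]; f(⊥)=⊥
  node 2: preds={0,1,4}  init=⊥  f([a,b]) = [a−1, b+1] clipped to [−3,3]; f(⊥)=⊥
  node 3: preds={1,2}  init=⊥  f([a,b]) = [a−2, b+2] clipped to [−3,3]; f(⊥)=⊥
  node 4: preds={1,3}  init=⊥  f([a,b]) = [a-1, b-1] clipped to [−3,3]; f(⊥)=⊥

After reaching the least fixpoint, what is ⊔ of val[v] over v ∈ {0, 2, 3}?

Trace (7 dequeues):
  [1] u=0 | in ⊥ | out [-3,3] | ==
  [2] u=1 | in [-3,3] | out [-3,3] | prev ⊥ | push {}
  [3] u=2 | in [-3,3] | out [-3,3] | prev ⊥ | push {1}
  [4] u=3 | in [-3,3] | out [-3,3] | prev ⊥ | push {}
  [5] u=4 | in [-3,3] | out [-3,2] | prev ⊥ | push {2}
  [6] u=1 | in [-3,3] | out [-3,3] | ==
  [7] u=2 | in [-3,3] | out [-3,3] | ==

Converged values:
  [0] [-3,3]
  [1] [-3,3]
  [2] [-3,3]
  [3] [-3,3]
  [4] [-3,2]

[-3,3]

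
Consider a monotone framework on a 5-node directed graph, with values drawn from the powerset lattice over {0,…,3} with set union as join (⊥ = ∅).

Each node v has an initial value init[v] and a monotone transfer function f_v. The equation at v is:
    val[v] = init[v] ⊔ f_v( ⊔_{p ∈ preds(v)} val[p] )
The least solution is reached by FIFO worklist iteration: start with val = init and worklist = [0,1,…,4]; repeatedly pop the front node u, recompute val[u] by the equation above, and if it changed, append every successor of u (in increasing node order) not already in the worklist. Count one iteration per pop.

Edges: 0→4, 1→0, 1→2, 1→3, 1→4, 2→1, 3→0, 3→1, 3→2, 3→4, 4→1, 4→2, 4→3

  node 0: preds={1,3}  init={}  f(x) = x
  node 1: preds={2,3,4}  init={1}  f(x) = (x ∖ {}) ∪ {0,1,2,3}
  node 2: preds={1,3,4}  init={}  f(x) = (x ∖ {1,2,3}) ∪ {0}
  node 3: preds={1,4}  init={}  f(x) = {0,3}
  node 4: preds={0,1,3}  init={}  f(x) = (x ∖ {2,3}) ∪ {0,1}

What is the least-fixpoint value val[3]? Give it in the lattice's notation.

{0,3}

Trace (10 dequeues):
  [1] u=0 | in {1} | out {1} | prev {} | push {}
  [2] u=1 | in {} | out {0,1,2,3} | prev {1} | push {0}
  [3] u=2 | in {0,1,2,3} | out {0} | prev {} | push {1}
  [4] u=3 | in {0,1,2,3} | out {0,3} | prev {} | push {2}
  [5] u=4 | in {0,1,2,3} | out {0,1} | prev {} | push {3}
  [6] u=0 | in {0,1,2,3} | out {0,1,2,3} | prev {1} | push {4}
  [7] u=1 | in {0,1,3} | out {0,1,2,3} | ==
  [8] u=2 | in {0,1,2,3} | out {0} | ==
  [9] u=3 | in {0,1,2,3} | out {0,3} | ==
  [10] u=4 | in {0,1,2,3} | out {0,1} | ==

Converged values:
  [0] {0,1,2,3}
  [1] {0,1,2,3}
  [2] {0}
  [3] {0,3}
  [4] {0,1}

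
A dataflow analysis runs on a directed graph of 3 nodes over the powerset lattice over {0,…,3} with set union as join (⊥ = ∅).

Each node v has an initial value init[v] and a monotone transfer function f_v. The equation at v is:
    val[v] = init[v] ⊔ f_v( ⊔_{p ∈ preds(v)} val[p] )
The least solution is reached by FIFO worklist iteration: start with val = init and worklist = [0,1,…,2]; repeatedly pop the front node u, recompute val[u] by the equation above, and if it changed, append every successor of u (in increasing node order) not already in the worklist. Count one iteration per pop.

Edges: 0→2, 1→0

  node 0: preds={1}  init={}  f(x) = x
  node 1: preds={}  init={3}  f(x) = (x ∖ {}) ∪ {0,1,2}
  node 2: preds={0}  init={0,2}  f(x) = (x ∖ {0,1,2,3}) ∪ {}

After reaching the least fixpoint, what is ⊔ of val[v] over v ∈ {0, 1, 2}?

Worklist (5 pops):
  #1 pop 0: in={3} → {3} (was {}); enqueue []
  #2 pop 1: in={} → {0,1,2,3} (was {3}); enqueue [0]
  #3 pop 2: in={3} → {0,2} (no change)
  #4 pop 0: in={0,1,2,3} → {0,1,2,3} (was {3}); enqueue [2]
  #5 pop 2: in={0,1,2,3} → {0,2} (no change)

Fixpoint:
  val[0] = {0,1,2,3}
  val[1] = {0,1,2,3}
  val[2] = {0,2}

{0,1,2,3}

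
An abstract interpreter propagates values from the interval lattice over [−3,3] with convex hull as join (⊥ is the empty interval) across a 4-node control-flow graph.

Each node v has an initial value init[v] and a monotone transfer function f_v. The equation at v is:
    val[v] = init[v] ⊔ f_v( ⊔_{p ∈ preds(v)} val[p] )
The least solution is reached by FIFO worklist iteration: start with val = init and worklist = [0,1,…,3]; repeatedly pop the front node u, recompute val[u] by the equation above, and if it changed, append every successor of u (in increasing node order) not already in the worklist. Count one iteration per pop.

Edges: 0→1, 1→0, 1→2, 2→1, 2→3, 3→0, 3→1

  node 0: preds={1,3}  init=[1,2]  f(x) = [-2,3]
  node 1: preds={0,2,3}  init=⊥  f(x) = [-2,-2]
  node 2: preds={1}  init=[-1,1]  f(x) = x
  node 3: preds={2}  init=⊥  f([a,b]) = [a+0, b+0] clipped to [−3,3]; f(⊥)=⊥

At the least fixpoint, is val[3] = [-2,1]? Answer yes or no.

yes

Iteration log — 6 steps:
  step 1. node 0  ⊔preds=⊥  new=[-2,3]  old=[1,2]  +wl: 
  step 2. node 1  ⊔preds=[-2,3]  new=[-2,-2]  old=⊥  +wl: 0
  step 3. node 2  ⊔preds=[-2,-2]  new=[-2,1]  old=[-1,1]  +wl: 1
  step 4. node 3  ⊔preds=[-2,1]  new=[-2,1]  old=⊥  +wl: 
  step 5. node 0  ⊔preds=[-2,1]  new=[-2,3]  stable
  step 6. node 1  ⊔preds=[-2,3]  new=[-2,-2]  stable

Least fixpoint reached:
  node 0: [-2,3]
  node 1: [-2,-2]
  node 2: [-2,1]
  node 3: [-2,1]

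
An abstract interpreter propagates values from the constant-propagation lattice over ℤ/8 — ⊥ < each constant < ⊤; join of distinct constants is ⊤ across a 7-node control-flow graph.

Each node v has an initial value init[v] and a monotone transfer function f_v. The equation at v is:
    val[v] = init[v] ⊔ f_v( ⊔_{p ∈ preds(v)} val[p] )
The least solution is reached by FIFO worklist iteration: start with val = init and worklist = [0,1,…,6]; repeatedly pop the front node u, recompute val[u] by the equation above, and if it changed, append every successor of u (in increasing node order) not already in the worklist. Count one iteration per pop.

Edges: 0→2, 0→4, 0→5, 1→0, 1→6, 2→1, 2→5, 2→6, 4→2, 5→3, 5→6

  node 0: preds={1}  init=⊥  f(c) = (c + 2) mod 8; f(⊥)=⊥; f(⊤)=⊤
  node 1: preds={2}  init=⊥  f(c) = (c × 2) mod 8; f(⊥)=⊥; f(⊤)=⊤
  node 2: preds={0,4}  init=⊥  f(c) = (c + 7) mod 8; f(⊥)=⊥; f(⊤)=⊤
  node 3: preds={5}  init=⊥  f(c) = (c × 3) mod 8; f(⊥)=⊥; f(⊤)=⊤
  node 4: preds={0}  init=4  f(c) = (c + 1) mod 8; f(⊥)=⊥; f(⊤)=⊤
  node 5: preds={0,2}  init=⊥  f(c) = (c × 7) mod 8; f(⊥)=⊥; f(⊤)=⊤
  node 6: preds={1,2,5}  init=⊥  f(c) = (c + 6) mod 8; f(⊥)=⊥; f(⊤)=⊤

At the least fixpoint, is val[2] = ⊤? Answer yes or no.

Trace (22 dequeues):
  [1] u=0 | in ⊥ | out ⊥ | ==
  [2] u=1 | in ⊥ | out ⊥ | ==
  [3] u=2 | in 4 | out 3 | prev ⊥ | push {1}
  [4] u=3 | in ⊥ | out ⊥ | ==
  [5] u=4 | in ⊥ | out 4 | ==
  [6] u=5 | in 3 | out 5 | prev ⊥ | push {3}
  [7] u=6 | in ⊤ | out ⊤ | prev ⊥ | push {}
  [8] u=1 | in 3 | out 6 | prev ⊥ | push {0,6}
  [9] u=3 | in 5 | out 7 | prev ⊥ | push {}
  [10] u=0 | in 6 | out 0 | prev ⊥ | push {2,4,5}
  [11] u=6 | in ⊤ | out ⊤ | ==
  [12] u=2 | in ⊤ | out ⊤ | prev 3 | push {1,6}
  [13] u=4 | in 0 | out ⊤ | prev 4 | push {2}
  [14] u=5 | in ⊤ | out ⊤ | prev 5 | push {3}
  [15] u=1 | in ⊤ | out ⊤ | prev 6 | push {0}
  [16] u=6 | in ⊤ | out ⊤ | ==
  [17] u=2 | in ⊤ | out ⊤ | ==
  [18] u=3 | in ⊤ | out ⊤ | prev 7 | push {}
  [19] u=0 | in ⊤ | out ⊤ | prev 0 | push {2,4,5}
  [20] u=2 | in ⊤ | out ⊤ | ==
  [21] u=4 | in ⊤ | out ⊤ | ==
  [22] u=5 | in ⊤ | out ⊤ | ==

Converged values:
  [0] ⊤
  [1] ⊤
  [2] ⊤
  [3] ⊤
  [4] ⊤
  [5] ⊤
  [6] ⊤

yes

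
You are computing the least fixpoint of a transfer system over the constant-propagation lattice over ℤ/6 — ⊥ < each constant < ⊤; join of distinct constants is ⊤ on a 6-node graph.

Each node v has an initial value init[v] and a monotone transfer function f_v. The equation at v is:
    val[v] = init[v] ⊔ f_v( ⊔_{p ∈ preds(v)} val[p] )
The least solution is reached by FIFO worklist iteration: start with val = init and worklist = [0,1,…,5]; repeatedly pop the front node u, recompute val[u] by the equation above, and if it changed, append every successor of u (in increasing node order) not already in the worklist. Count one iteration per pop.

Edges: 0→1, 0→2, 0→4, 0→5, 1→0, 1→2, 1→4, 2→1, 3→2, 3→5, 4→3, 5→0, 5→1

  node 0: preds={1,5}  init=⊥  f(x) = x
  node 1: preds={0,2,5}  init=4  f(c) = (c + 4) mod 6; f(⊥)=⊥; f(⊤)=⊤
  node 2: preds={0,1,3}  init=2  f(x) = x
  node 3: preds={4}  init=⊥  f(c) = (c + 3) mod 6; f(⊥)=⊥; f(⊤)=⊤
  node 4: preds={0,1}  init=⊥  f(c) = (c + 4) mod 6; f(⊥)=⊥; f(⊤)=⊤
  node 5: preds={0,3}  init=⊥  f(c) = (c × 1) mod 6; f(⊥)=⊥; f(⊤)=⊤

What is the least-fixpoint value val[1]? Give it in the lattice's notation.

Trace (14 dequeues):
  [1] u=0 | in 4 | out 4 | prev ⊥ | push {}
  [2] u=1 | in ⊤ | out ⊤ | prev 4 | push {0}
  [3] u=2 | in ⊤ | out ⊤ | prev 2 | push {1}
  [4] u=3 | in ⊥ | out ⊥ | ==
  [5] u=4 | in ⊤ | out ⊤ | prev ⊥ | push {3}
  [6] u=5 | in 4 | out 4 | prev ⊥ | push {}
  [7] u=0 | in ⊤ | out ⊤ | prev 4 | push {2,4,5}
  [8] u=1 | in ⊤ | out ⊤ | ==
  [9] u=3 | in ⊤ | out ⊤ | prev ⊥ | push {}
  [10] u=2 | in ⊤ | out ⊤ | ==
  [11] u=4 | in ⊤ | out ⊤ | ==
  [12] u=5 | in ⊤ | out ⊤ | prev 4 | push {0,1}
  [13] u=0 | in ⊤ | out ⊤ | ==
  [14] u=1 | in ⊤ | out ⊤ | ==

Converged values:
  [0] ⊤
  [1] ⊤
  [2] ⊤
  [3] ⊤
  [4] ⊤
  [5] ⊤

⊤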